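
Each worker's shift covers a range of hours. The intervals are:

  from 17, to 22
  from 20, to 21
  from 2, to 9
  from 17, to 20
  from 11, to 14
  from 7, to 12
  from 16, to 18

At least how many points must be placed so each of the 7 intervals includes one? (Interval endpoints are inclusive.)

4

Process intervals by earliest right end; each time one isn't hit yet, stab at its right endpoint.
Sorted: [2,9] [7,12] [11,14] [16,18] [17,20] [20,21] [17,22]
{[2,9],[7,12]} hit by 9; {[11,14]} hit by 14; {[16,18],[17,20]} hit by 18; {[20,21],[17,22]} hit by 21.
Points: 9, 14, 18, 21 (4 total).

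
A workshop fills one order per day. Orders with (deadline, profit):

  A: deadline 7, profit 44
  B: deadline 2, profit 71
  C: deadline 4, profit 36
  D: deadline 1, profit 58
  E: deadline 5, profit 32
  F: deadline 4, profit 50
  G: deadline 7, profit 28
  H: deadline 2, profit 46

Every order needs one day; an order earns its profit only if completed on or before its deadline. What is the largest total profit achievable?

Sort by profit descending; place each in the latest free slot ≤ its deadline.
Profit order: B=71 D=58 F=50 H=46 A=44 C=36 E=32 G=28
Assign: B→slot 2, D→slot 1, F→slot 4, H skipped, A→slot 7, C→slot 3, E→slot 5, G→slot 6.
Slots: [1:D] [2:B] [3:C] [4:F] [5:E] [6:G] [7:A]
Profit = 58 + 71 + 36 + 50 + 32 + 28 + 44 = 319

319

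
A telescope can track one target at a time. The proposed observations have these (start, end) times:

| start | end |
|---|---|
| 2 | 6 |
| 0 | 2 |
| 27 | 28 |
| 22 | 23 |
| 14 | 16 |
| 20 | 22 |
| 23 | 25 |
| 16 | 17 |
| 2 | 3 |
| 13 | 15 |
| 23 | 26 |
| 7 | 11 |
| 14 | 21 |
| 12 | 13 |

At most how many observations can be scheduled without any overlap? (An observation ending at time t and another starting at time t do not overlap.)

10

Order by finish time; keep every interval that doesn't clash with the previous kept one.
By end time: (0,2), (2,3), (2,6), (7,11), (12,13), (13,15), (14,16), (16,17), (14,21), (20,22), (22,23), (23,25), (23,26), (27,28).
Pick (0,2); next start ≥ 2 → (2,3); next start ≥ 3 → (7,11); next start ≥ 11 → (12,13); next start ≥ 13 → (13,15); next start ≥ 15 → (16,17); next start ≥ 17 → (20,22); next start ≥ 22 → (22,23); next start ≥ 23 → (23,25); next start ≥ 25 → (27,28).
Selected 10 observations.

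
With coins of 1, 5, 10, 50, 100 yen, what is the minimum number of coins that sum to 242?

Greedy: take as many of the largest coin as possible, then repeat with the remainder.
242 = 2×100 + 4×10 + 2×1
Total coins = 2 + 4 + 2 = 8

8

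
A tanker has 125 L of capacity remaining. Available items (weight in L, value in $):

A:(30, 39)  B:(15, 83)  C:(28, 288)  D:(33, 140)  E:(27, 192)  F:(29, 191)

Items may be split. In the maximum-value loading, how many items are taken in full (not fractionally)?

4

Order: C (288/28=10.29) > E (192/27=7.11) > F (191/29=6.59) > B (83/15=5.53) > D (140/33=4.24) > A (39/30=1.30)
Fill: take C (28 @ 288) → take E (27 @ 192) → take F (29 @ 191) → take B (15 @ 83) → take 26/33 of D → 110.30; 125/125 used.
4 item(s) taken whole; one partial (take 26/33 of D).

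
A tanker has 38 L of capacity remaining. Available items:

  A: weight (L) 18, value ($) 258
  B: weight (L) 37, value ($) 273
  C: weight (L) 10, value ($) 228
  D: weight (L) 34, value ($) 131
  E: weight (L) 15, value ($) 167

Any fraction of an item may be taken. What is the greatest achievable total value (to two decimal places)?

597.33

Order: C (228/10=22.80) > A (258/18=14.33) > E (167/15=11.13) > B (273/37=7.38) > D (131/34=3.85)
Fill: take C (10 @ 228) → take A (18 @ 258) → take 10/15 of E → 111.33; 38/38 used.
Total value = 597.33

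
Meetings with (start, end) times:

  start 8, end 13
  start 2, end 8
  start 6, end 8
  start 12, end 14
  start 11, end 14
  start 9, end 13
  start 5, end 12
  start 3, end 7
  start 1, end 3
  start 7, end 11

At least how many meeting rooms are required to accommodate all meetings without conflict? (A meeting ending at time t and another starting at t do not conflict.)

4

starts: [1, 2, 3, 5, 6, 7, 8, 9, 11, 12]
ends:   [3, 7, 8, 8, 11, 12, 13, 13, 14, 14]
s1→1 s2→2 e3→1 s3→2 s5→3 s6→4  — peak 4.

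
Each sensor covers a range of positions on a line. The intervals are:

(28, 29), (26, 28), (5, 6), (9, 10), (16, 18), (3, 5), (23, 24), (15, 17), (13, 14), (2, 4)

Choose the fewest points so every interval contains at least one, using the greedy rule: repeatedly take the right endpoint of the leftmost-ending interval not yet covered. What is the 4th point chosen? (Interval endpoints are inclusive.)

14

Process intervals by earliest right end; each time one isn't hit yet, stab at its right endpoint.
Sorted: [2,4] [3,5] [5,6] [9,10] [13,14] [15,17] [16,18] [23,24] [26,28] [28,29]
{[2,4],[3,5]} hit by 4; {[5,6]} hit by 6; {[9,10]} hit by 10; {[13,14]} hit by 14; {[15,17],[16,18]} hit by 17; {[23,24]} hit by 24; {[26,28],[28,29]} hit by 28.
Points: 4, 6, 10, 14, 17, 24, 28 (7 total).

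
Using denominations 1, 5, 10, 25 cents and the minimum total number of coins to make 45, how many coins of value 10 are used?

45 − 1×25→20 − 2×10→0
Count of 10: 2

2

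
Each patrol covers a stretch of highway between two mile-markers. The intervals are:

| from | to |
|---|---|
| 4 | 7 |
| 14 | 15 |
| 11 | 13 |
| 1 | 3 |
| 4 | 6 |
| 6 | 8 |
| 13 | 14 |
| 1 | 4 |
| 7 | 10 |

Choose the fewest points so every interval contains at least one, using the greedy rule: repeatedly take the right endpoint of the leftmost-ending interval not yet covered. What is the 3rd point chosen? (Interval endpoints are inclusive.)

Process intervals by earliest right end; each time one isn't hit yet, stab at its right endpoint.
By right end: [1,3]  [1,4]  [4,6]  [4,7]  [6,8]  [7,10]  [11,13]  [13,14]  [14,15]
[1,3] uncovered → point at 3; [4,6] uncovered → point at 6; [7,10] uncovered → point at 10; [11,13] uncovered → point at 13; [14,15] uncovered → point at 15.
Points: 3, 6, 10, 13, 15 (5 total).

10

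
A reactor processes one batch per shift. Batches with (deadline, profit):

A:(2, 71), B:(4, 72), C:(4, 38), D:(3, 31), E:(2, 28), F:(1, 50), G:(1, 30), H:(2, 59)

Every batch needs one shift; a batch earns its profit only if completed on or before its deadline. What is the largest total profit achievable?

240

Sort by profit descending; place each in the latest free slot ≤ its deadline.
Profit order: B=72 A=71 H=59 F=50 C=38 D=31 G=30 E=28
Assign: B→slot 4, A→slot 2, H→slot 1, F skipped, C→slot 3, D skipped, G skipped, E skipped.
Slots: [1:H] [2:A] [3:C] [4:B]
Profit = 59 + 71 + 38 + 72 = 240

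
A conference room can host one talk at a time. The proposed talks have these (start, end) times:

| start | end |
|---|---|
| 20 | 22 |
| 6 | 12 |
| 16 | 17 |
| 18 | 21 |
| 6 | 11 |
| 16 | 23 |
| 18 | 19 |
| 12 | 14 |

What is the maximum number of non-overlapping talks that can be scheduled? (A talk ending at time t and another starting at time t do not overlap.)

5

Order by finish time; keep every interval that doesn't clash with the previous kept one.
By end time: (6,11), (6,12), (12,14), (16,17), (18,19), (18,21), (20,22), (16,23).
Pick (6,11); next start ≥ 11 → (12,14); next start ≥ 14 → (16,17); next start ≥ 17 → (18,19); next start ≥ 19 → (20,22).
Selected 5 talks.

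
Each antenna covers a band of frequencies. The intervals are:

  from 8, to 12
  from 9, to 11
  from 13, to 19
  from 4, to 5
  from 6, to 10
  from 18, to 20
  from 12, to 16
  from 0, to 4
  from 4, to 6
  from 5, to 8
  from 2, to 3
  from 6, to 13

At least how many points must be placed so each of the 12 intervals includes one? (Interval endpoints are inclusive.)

Sorted: [2,3] [0,4] [4,5] [4,6] [5,8] [6,10] [9,11] [8,12] [6,13] [12,16] [13,19] [18,20]
{[2,3],[0,4]} hit by 3; {[4,5],[4,6],[5,8]} hit by 5; {[6,10],[9,11],[8,12],[6,13]} hit by 10; {[12,16],[13,19]} hit by 16; {[18,20]} hit by 20.
Points: 3, 5, 10, 16, 20 (5 total).

5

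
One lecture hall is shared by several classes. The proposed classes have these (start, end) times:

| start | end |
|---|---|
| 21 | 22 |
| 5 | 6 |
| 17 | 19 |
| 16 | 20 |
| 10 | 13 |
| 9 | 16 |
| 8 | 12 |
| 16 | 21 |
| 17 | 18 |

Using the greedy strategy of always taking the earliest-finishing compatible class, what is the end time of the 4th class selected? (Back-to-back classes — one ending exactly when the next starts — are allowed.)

22

Sorted by end: (5,6)  (8,12)  (10,13)  (9,16)  (17,18)  (17,19)  (16,20)  (16,21)  (21,22)
take (5,6); take (8,12); take (17,18); take (21,22).
Selected: (5,6) (8,12) (17,18) (21,22)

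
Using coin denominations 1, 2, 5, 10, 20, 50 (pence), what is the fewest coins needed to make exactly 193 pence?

7

Greedy: take as many of the largest coin as possible, then repeat with the remainder.
193 − 3×50→43 − 2×20→3 − 1×2→1 − 1×1→0
Total coins = 3 + 2 + 1 + 1 = 7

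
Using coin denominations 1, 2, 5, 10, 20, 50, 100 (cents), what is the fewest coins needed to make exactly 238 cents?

7

Use the largest denomination that fits, subtract, and repeat.
238 = 2×100 + 1×20 + 1×10 + 1×5 + 1×2 + 1×1
Total coins = 2 + 1 + 1 + 1 + 1 + 1 = 7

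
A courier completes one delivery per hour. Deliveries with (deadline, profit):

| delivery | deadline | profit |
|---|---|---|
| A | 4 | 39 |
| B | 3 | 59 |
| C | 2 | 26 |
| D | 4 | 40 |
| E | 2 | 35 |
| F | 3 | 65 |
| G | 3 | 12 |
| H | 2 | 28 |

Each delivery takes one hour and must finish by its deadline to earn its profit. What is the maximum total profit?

By profit: F(d3,65), B(d3,59), D(d4,40), A(d4,39), E(d2,35), H(d2,28), C(d2,26), G(d3,12)
F→slot 3; B→slot 2; D→slot 4; A→slot 1; E skipped; H skipped; C skipped; G skipped.
Profit = 39 + 59 + 65 + 40 = 203

203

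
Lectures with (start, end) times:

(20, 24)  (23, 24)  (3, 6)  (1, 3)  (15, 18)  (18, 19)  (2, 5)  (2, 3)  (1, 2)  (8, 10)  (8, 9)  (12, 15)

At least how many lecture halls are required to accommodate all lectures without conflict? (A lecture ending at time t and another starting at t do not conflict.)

The answer is the maximum number of intervals overlapping at any instant.
starts: [1, 1, 2, 2, 3, 8, 8, 12, 15, 18, 20, 23]
ends:   [2, 3, 3, 5, 6, 9, 10, 15, 18, 19, 24, 24]
s1→1 s1→2 e2→1 s2→2 s2→3  — peak 3.

3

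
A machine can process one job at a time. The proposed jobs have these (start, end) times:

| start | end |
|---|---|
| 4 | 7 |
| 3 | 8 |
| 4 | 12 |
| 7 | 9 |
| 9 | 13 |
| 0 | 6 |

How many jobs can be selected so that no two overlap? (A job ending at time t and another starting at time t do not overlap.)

3

Greedy by earliest finish: after sorting by end time, pick each interval compatible with the last pick.
Sorted by end: (0,6)  (4,7)  (3,8)  (7,9)  (4,12)  (9,13)
take (0,6); skip (3,8); take (7,9); take (9,13).
Selected 3 jobs.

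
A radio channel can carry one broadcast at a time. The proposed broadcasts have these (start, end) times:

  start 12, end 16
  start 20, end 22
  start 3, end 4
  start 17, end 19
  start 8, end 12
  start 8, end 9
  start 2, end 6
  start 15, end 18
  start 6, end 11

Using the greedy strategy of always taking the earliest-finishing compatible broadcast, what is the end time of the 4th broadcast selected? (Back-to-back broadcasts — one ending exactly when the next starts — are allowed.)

19

By end time: (3,4), (2,6), (8,9), (6,11), (8,12), (12,16), (15,18), (17,19), (20,22).
Pick (3,4); next start ≥ 4 → (8,9); next start ≥ 9 → (12,16); next start ≥ 16 → (17,19); next start ≥ 19 → (20,22).
Selected: (3,4) (8,9) (12,16) (17,19) (20,22)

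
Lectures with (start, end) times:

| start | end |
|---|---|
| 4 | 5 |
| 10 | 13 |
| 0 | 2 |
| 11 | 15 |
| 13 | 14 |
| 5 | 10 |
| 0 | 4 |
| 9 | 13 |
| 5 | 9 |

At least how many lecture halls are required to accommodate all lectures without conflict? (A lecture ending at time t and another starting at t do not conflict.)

3

The answer is the maximum number of intervals overlapping at any instant.
Events (time:±→running): 0:+→1 0:+→2 2:-→1 4:-→0 4:+→1 5:-→0 5:+→1 5:+→2 9:-→1 9:+→2 10:-→1 10:+→2 11:+→3 … peak 3.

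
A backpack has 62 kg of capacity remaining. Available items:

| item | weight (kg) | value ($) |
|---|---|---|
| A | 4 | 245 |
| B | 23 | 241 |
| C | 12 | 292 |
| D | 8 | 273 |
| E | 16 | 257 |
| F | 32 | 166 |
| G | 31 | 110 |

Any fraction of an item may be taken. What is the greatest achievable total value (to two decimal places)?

Ratios (sorted): A 61.25, D 34.12, C 24.33, E 16.06, B 10.48, F 5.19, G 3.55
take A (4 @ 245); take D (8 @ 273); take C (12 @ 292); take E (16 @ 257); take 22/23 of B → 230.52. Capacity used 62/62.
Total value = 1297.52

1297.52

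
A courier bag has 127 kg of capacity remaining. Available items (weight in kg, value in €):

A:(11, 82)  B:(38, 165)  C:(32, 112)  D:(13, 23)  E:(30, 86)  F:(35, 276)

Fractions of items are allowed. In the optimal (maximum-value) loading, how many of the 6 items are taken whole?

Sort by value per unit weight and fill in that order.
Order: F (276/35=7.89) > A (82/11=7.45) > B (165/38=4.34) > C (112/32=3.50) > E (86/30=2.87) > D (23/13=1.77)
Fill: take F (35 @ 276) → take A (11 @ 82) → take B (38 @ 165) → take C (32 @ 112) → take 11/30 of E → 31.53; 127/127 used.
4 item(s) taken whole; one partial (take 11/30 of E).

4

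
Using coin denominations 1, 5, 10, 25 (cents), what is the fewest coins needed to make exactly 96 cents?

Greedy: take as many of the largest coin as possible, then repeat with the remainder.
96 = 3×25 + 2×10 + 1×1
Total coins = 3 + 2 + 1 = 6

6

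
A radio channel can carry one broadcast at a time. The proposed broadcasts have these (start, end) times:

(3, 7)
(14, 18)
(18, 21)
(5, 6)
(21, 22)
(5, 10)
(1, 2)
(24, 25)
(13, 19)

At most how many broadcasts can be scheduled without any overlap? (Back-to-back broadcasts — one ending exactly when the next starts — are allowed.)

By end time: (1,2), (5,6), (3,7), (5,10), (14,18), (13,19), (18,21), (21,22), (24,25).
Pick (1,2); next start ≥ 2 → (5,6); next start ≥ 6 → (14,18); next start ≥ 18 → (18,21); next start ≥ 21 → (21,22); next start ≥ 22 → (24,25).
Selected 6 broadcasts.

6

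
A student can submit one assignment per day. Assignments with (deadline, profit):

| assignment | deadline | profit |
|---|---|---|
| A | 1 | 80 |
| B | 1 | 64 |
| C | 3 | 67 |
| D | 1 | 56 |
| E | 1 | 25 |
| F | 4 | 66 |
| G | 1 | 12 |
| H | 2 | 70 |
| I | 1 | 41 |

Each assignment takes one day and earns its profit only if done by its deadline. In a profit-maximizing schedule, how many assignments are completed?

4

Sort by profit descending; place each in the latest free slot ≤ its deadline.
By profit: A(d1,80), H(d2,70), C(d3,67), F(d4,66), B(d1,64), D(d1,56), I(d1,41), E(d1,25), G(d1,12)
A→slot 1; H→slot 2; C→slot 3; F→slot 4; B skipped; D skipped; I skipped; E skipped; G skipped.
4 of 9 scheduled.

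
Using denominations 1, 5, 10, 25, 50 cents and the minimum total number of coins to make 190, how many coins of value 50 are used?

3

190 − 3×50→40 − 1×25→15 − 1×10→5 − 1×5→0
Count of 50: 3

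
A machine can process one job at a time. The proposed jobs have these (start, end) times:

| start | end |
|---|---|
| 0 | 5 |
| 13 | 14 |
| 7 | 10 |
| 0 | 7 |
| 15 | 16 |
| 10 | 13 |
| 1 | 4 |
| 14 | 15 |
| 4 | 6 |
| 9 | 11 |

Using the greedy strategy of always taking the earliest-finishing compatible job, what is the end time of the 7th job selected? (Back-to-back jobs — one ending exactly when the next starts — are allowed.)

16

Order by finish time; keep every interval that doesn't clash with the previous kept one.
Sorted by end: (1,4)  (0,5)  (4,6)  (0,7)  (7,10)  (9,11)  (10,13)  (13,14)  (14,15)  (15,16)
take (1,4); take (4,6); take (7,10); take (10,13); take (13,14); take (14,15); take (15,16).
Selected: (1,4) (4,6) (7,10) (10,13) (13,14) (14,15) (15,16)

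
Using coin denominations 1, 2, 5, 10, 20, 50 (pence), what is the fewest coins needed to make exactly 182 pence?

6

182 = 3×50 + 1×20 + 1×10 + 1×2
Total coins = 3 + 1 + 1 + 1 = 6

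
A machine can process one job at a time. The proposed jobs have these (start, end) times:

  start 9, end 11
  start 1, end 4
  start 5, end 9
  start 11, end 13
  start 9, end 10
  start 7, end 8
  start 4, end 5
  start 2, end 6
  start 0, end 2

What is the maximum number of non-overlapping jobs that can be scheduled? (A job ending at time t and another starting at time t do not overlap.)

Greedy by earliest finish: after sorting by end time, pick each interval compatible with the last pick.
By end time: (0,2), (1,4), (4,5), (2,6), (7,8), (5,9), (9,10), (9,11), (11,13).
Pick (0,2); next start ≥ 2 → (4,5); next start ≥ 5 → (7,8); next start ≥ 8 → (9,10); next start ≥ 10 → (11,13).
Selected 5 jobs.

5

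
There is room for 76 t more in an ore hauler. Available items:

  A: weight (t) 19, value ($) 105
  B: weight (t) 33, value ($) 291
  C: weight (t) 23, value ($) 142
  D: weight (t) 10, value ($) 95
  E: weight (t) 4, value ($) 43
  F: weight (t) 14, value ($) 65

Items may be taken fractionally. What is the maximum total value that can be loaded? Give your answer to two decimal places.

604.16

Ratios (sorted): E 10.75, D 9.50, B 8.82, C 6.17, A 5.53, F 4.64
take E (4 @ 43); take D (10 @ 95); take B (33 @ 291); take C (23 @ 142); take 6/19 of A → 33.16. Capacity used 76/76.
Total value = 604.16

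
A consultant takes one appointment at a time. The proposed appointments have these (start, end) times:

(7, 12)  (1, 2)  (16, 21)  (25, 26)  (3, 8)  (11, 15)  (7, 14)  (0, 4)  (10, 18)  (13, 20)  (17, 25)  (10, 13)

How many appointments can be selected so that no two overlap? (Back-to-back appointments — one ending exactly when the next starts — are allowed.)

Greedy by earliest finish: after sorting by end time, pick each interval compatible with the last pick.
By end time: (1,2), (0,4), (3,8), (7,12), (10,13), (7,14), (11,15), (10,18), (13,20), (16,21), (17,25), (25,26).
Pick (1,2); next start ≥ 2 → (3,8); next start ≥ 8 → (10,13); next start ≥ 13 → (13,20); next start ≥ 20 → (25,26).
Selected 5 appointments.

5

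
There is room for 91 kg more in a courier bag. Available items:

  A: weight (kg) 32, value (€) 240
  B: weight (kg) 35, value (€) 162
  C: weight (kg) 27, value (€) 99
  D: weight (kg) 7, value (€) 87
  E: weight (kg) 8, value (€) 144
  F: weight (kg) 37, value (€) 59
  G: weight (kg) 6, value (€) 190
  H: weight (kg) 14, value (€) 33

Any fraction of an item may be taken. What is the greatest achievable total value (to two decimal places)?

834.00

Ratios (sorted): G 31.67, E 18.00, D 12.43, A 7.50, B 4.63, C 3.67, H 2.36, F 1.59
take G (6 @ 190); take E (8 @ 144); take D (7 @ 87); take A (32 @ 240); take B (35 @ 162); take 3/27 of C → 11.00. Capacity used 91/91.
Total value = 834.00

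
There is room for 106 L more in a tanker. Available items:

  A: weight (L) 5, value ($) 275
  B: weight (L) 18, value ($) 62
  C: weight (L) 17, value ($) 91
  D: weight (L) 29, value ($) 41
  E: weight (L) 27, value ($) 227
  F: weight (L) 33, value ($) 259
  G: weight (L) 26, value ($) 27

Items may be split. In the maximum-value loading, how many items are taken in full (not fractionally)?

5

Order: A (275/5=55.00) > E (227/27=8.41) > F (259/33=7.85) > C (91/17=5.35) > B (62/18=3.44) > D (41/29=1.41) > G (27/26=1.04)
Fill: take A (5 @ 275) → take E (27 @ 227) → take F (33 @ 259) → take C (17 @ 91) → take B (18 @ 62) → take 6/29 of D → 8.48; 106/106 used.
5 item(s) taken whole; one partial (take 6/29 of D).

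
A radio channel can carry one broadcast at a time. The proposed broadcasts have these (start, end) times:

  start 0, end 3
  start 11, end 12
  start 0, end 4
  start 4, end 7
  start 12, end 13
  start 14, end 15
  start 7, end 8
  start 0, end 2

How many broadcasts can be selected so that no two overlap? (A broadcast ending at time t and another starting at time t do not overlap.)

Order by finish time; keep every interval that doesn't clash with the previous kept one.
Sorted by end: (0,2)  (0,3)  (0,4)  (4,7)  (7,8)  (11,12)  (12,13)  (14,15)
take (0,2); skip (0,3); take (4,7); take (7,8); take (11,12); take (12,13); take (14,15).
Selected 6 broadcasts.

6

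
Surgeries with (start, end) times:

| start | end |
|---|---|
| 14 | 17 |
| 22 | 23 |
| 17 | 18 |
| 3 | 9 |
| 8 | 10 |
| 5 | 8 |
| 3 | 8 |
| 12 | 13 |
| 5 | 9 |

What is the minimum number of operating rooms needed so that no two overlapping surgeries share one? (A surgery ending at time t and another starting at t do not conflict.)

starts: [3, 3, 5, 5, 8, 12, 14, 17, 22]
ends:   [8, 8, 9, 9, 10, 13, 17, 18, 23]
s3→1 s3→2 s5→3 s5→4  — peak 4.

4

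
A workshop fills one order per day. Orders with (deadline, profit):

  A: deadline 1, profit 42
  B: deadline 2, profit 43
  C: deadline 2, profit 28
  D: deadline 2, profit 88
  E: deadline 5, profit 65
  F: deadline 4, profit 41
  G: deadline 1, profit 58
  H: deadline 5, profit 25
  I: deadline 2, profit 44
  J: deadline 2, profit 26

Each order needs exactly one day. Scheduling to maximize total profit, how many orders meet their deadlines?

Profit order: D=88 E=65 G=58 I=44 B=43 A=42 F=41 C=28 J=26 H=25
Assign: D→slot 2, E→slot 5, G→slot 1, I skipped, B skipped, A skipped, F→slot 4, C skipped, J skipped, H→slot 3.
Slots: [1:G] [2:D] [3:H] [4:F] [5:E]
5 of 10 scheduled.

5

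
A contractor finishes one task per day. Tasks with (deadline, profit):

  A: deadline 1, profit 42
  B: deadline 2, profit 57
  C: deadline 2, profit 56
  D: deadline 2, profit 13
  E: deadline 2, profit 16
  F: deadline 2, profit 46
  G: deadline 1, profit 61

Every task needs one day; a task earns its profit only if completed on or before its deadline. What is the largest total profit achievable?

Take jobs in profit order; each goes to the latest open slot no later than its deadline.
Profit order: G=61 B=57 C=56 F=46 A=42 E=16 D=13
Assign: G→slot 1, B→slot 2, C skipped, F skipped, A skipped, E skipped, D skipped.
Slots: [1:G] [2:B]
Profit = 61 + 57 = 118

118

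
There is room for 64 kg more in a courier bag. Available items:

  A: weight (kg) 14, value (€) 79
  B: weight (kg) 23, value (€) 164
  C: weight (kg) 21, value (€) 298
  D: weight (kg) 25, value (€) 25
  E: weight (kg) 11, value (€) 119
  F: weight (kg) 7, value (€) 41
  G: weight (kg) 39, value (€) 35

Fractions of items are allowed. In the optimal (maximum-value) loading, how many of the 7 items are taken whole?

Ratios (sorted): C 14.19, E 10.82, B 7.13, F 5.86, A 5.64, D 1.00, G 0.90
take C (21 @ 298); take E (11 @ 119); take B (23 @ 164); take F (7 @ 41); take 2/14 of A → 11.29. Capacity used 64/64.
4 item(s) taken whole; one partial (take 2/14 of A).

4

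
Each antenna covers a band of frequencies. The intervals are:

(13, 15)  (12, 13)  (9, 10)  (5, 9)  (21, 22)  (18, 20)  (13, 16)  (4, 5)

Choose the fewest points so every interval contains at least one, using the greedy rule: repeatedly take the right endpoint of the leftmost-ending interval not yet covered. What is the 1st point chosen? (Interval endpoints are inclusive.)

5

Process intervals by earliest right end; each time one isn't hit yet, stab at its right endpoint.
Sorted: [4,5] [5,9] [9,10] [12,13] [13,15] [13,16] [18,20] [21,22]
{[4,5],[5,9]} hit by 5; {[9,10]} hit by 10; {[12,13],[13,15],[13,16]} hit by 13; {[18,20]} hit by 20; {[21,22]} hit by 22.
Points: 5, 10, 13, 20, 22 (5 total).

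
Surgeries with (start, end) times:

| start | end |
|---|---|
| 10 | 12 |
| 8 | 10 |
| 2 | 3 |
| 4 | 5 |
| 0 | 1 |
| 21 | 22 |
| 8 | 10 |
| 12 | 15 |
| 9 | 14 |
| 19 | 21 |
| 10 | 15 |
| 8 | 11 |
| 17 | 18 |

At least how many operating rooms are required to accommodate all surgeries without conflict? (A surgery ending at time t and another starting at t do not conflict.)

The answer is the maximum number of intervals overlapping at any instant.
Events (time:±→running): 0:+→1 1:-→0 2:+→1 3:-→0 4:+→1 5:-→0 8:+→1 8:+→2 8:+→3 9:+→4 … peak 4.

4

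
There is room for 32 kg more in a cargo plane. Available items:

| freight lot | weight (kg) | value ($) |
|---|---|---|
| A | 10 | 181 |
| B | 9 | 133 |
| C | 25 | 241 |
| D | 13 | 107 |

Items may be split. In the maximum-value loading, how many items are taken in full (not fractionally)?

Sort by value per unit weight and fill in that order.
Order: A (181/10=18.10) > B (133/9=14.78) > C (241/25=9.64) > D (107/13=8.23)
Fill: take A (10 @ 181) → take B (9 @ 133) → take 13/25 of C → 125.32; 32/32 used.
2 item(s) taken whole; one partial (take 13/25 of C).

2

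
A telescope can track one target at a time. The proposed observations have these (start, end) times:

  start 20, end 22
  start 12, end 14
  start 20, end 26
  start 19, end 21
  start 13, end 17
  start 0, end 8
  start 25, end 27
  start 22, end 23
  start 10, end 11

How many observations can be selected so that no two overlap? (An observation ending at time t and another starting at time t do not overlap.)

Greedy by earliest finish: after sorting by end time, pick each interval compatible with the last pick.
Sorted by end: (0,8)  (10,11)  (12,14)  (13,17)  (19,21)  (20,22)  (22,23)  (20,26)  (25,27)
take (0,8); take (10,11); take (12,14); take (19,21); take (22,23); skip (20,26); take (25,27).
Selected 6 observations.

6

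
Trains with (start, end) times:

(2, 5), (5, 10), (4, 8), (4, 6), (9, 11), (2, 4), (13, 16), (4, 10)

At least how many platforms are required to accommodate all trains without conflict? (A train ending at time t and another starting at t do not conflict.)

starts: [2, 2, 4, 4, 4, 5, 9, 13]
ends:   [4, 5, 6, 8, 10, 10, 11, 16]
s2→1 s2→2 e4→1 s4→2 s4→3 s4→4  — peak 4.

4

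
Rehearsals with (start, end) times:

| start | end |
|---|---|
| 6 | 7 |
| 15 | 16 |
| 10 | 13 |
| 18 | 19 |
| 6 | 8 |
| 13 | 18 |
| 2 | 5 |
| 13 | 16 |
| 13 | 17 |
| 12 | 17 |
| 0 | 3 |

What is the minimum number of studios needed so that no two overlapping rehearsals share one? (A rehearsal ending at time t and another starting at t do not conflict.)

Count concurrent intervals with a sweep; the peak is the room count.
Events (time:±→running): 0:+→1 2:+→2 3:-→1 5:-→0 6:+→1 6:+→2 7:-→1 8:-→0 10:+→1 12:+→2 13:-→1 13:+→2 13:+→3 13:+→4 15:+→5 … peak 5.

5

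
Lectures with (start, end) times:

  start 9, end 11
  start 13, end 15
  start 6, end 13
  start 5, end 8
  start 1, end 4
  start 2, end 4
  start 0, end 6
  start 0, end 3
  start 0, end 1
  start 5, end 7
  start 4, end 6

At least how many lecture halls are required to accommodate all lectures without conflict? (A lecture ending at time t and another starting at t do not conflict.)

Count concurrent intervals with a sweep; the peak is the room count.
starts: [0, 0, 0, 1, 2, 4, 5, 5, 6, 9, 13]
ends:   [1, 3, 4, 4, 6, 6, 7, 8, 11, 13, 15]
s0→1 s0→2 s0→3 e1→2 s1→3 s2→4  — peak 4.

4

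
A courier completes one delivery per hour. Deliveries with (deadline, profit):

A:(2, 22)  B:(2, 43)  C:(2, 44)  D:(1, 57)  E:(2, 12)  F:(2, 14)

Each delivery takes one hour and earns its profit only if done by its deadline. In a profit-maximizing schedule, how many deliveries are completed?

2

Take jobs in profit order; each goes to the latest open slot no later than its deadline.
Profit order: D=57 C=44 B=43 A=22 F=14 E=12
Assign: D→slot 1, C→slot 2, B skipped, A skipped, F skipped, E skipped.
Slots: [1:D] [2:C]
2 of 6 scheduled.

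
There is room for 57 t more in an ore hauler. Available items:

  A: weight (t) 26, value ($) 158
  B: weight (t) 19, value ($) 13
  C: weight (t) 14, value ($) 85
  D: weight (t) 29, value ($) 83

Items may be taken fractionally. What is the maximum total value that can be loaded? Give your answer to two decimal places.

291.66

Sort by value per unit weight and fill in that order.
Order: A (158/26=6.08) > C (85/14=6.07) > D (83/29=2.86) > B (13/19=0.68)
Fill: take A (26 @ 158) → take C (14 @ 85) → take 17/29 of D → 48.66; 57/57 used.
Total value = 291.66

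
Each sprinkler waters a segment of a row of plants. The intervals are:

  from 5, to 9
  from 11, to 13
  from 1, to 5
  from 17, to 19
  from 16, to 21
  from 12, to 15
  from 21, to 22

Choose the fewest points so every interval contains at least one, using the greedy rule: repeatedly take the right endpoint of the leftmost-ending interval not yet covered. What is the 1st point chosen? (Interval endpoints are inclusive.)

5

Sort by right endpoint; whenever an interval is uncovered, place a point at its right end.
By right end: [1,5]  [5,9]  [11,13]  [12,15]  [17,19]  [16,21]  [21,22]
[1,5] uncovered → point at 5; [11,13] uncovered → point at 13; [17,19] uncovered → point at 19; [21,22] uncovered → point at 22.
Points: 5, 13, 19, 22 (4 total).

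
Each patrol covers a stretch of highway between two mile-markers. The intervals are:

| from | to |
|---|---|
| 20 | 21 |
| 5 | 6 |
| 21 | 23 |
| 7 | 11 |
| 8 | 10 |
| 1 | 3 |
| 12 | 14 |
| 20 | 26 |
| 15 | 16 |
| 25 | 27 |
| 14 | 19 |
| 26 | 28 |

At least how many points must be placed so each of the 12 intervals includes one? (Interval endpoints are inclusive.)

Sort by right endpoint; whenever an interval is uncovered, place a point at its right end.
Sorted: [1,3] [5,6] [8,10] [7,11] [12,14] [15,16] [14,19] [20,21] [21,23] [20,26] [25,27] [26,28]
{[1,3]} hit by 3; {[5,6]} hit by 6; {[8,10],[7,11]} hit by 10; {[12,14]} hit by 14; {[15,16],[14,19]} hit by 16; {[20,21],[21,23],[20,26]} hit by 21; {[25,27],[26,28]} hit by 27.
Points: 3, 6, 10, 14, 16, 21, 27 (7 total).

7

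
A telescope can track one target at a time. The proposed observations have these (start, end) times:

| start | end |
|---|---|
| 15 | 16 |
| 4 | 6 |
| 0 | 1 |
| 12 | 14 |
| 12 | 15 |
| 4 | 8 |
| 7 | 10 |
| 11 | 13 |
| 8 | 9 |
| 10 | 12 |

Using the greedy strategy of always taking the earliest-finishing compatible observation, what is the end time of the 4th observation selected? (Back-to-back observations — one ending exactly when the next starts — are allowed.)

Sorted by end: (0,1)  (4,6)  (4,8)  (8,9)  (7,10)  (10,12)  (11,13)  (12,14)  (12,15)  (15,16)
take (0,1); take (4,6); take (8,9); take (10,12); take (12,14); take (15,16).
Selected: (0,1) (4,6) (8,9) (10,12) (12,14) (15,16)

12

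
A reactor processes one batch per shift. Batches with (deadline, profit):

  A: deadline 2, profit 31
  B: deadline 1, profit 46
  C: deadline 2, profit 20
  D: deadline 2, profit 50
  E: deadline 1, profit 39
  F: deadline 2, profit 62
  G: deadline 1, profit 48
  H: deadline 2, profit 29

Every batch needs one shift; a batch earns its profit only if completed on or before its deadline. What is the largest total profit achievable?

112

By profit: F(d2,62), D(d2,50), G(d1,48), B(d1,46), E(d1,39), A(d2,31), H(d2,29), C(d2,20)
F→slot 2; D→slot 1; G skipped; B skipped; E skipped; A skipped; H skipped; C skipped.
Profit = 50 + 62 = 112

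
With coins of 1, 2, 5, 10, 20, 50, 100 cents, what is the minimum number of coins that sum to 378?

Use the largest denomination that fits, subtract, and repeat.
378 − 3×100→78 − 1×50→28 − 1×20→8 − 1×5→3 − 1×2→1 − 1×1→0
Total coins = 3 + 1 + 1 + 1 + 1 + 1 = 8

8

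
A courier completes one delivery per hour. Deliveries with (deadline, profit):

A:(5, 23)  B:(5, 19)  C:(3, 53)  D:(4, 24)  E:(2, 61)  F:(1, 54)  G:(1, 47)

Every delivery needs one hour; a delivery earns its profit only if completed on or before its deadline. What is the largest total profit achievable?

215

Take jobs in profit order; each goes to the latest open slot no later than its deadline.
By profit: E(d2,61), F(d1,54), C(d3,53), G(d1,47), D(d4,24), A(d5,23), B(d5,19)
E→slot 2; F→slot 1; C→slot 3; G skipped; D→slot 4; A→slot 5; B skipped.
Profit = 54 + 61 + 53 + 24 + 23 = 215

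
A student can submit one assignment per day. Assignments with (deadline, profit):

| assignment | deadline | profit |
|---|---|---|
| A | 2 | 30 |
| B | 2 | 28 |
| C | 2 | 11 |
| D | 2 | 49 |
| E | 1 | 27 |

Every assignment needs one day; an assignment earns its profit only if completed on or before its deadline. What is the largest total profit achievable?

Profit order: D=49 A=30 B=28 E=27 C=11
Assign: D→slot 2, A→slot 1, B skipped, E skipped, C skipped.
Slots: [1:A] [2:D]
Profit = 30 + 49 = 79

79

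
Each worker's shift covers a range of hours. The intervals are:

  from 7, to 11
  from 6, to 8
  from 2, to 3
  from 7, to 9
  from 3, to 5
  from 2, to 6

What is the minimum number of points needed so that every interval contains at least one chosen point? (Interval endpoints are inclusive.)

2

Sort by right endpoint; whenever an interval is uncovered, place a point at its right end.
Sorted: [2,3] [3,5] [2,6] [6,8] [7,9] [7,11]
{[2,3],[3,5],[2,6]} hit by 3; {[6,8],[7,9],[7,11]} hit by 8.
Points: 3, 8 (2 total).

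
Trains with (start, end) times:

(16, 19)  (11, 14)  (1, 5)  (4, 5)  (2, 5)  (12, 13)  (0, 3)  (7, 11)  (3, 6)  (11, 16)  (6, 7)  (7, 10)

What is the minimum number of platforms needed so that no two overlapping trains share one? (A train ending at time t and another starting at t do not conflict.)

Events (time:±→running): 0:+→1 1:+→2 2:+→3 3:-→2 3:+→3 4:+→4 … peak 4.

4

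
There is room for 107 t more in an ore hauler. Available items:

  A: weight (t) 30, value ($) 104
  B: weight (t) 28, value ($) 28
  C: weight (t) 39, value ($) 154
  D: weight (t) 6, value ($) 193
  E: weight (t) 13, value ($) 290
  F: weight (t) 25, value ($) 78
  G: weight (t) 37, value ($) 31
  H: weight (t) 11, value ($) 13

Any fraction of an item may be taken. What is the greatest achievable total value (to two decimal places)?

800.28

Greedy by value/weight ratio, highest first.
Ratios (sorted): D 32.17, E 22.31, C 3.95, A 3.47, F 3.12, H 1.18, B 1.00, G 0.84
take D (6 @ 193); take E (13 @ 290); take C (39 @ 154); take A (30 @ 104); take 19/25 of F → 59.28. Capacity used 107/107.
Total value = 800.28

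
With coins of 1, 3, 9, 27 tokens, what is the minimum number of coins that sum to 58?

4

58 = 2×27 + 1×3 + 1×1
Total coins = 2 + 1 + 1 = 4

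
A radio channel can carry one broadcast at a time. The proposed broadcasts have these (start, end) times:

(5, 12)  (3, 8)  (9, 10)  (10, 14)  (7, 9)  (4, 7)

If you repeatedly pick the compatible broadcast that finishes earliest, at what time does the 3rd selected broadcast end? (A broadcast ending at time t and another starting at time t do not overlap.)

10

By end time: (4,7), (3,8), (7,9), (9,10), (5,12), (10,14).
Pick (4,7); next start ≥ 7 → (7,9); next start ≥ 9 → (9,10); next start ≥ 10 → (10,14).
Selected: (4,7) (7,9) (9,10) (10,14)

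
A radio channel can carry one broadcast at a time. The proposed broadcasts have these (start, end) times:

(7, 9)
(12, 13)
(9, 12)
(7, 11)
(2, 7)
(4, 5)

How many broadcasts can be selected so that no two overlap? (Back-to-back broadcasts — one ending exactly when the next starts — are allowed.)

4

Order by finish time; keep every interval that doesn't clash with the previous kept one.
By end time: (4,5), (2,7), (7,9), (7,11), (9,12), (12,13).
Pick (4,5); next start ≥ 5 → (7,9); next start ≥ 9 → (9,12); next start ≥ 12 → (12,13).
Selected 4 broadcasts.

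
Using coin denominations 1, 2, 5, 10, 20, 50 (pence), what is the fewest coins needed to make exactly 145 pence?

5

Greedy: take as many of the largest coin as possible, then repeat with the remainder.
145 − 2×50→45 − 2×20→5 − 1×5→0
Total coins = 2 + 2 + 1 = 5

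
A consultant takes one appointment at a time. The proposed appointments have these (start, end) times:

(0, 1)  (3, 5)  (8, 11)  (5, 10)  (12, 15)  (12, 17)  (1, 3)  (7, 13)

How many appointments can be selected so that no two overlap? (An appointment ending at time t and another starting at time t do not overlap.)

5

Sort by end time and greedily take each interval whose start is ≥ the last chosen end.
Sorted by end: (0,1)  (1,3)  (3,5)  (5,10)  (8,11)  (7,13)  (12,15)  (12,17)
take (0,1); take (1,3); take (3,5); take (5,10); skip (7,13); take (12,15).
Selected 5 appointments.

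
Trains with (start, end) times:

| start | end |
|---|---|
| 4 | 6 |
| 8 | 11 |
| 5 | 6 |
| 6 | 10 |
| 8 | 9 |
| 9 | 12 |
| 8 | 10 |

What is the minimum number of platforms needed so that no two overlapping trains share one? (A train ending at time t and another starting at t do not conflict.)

4

starts: [4, 5, 6, 8, 8, 8, 9]
ends:   [6, 6, 9, 10, 10, 11, 12]
s4→1 s5→2 e6→1 e6→0 s6→1 s8→2 s8→3 s8→4  — peak 4.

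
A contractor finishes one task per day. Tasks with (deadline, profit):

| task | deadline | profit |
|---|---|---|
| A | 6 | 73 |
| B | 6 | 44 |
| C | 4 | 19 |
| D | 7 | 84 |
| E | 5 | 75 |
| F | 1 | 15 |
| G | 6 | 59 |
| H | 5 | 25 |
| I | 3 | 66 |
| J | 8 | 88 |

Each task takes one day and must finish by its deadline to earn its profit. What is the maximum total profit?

Take jobs in profit order; each goes to the latest open slot no later than its deadline.
Profit order: J=88 D=84 E=75 A=73 I=66 G=59 B=44 H=25 C=19 F=15
Assign: J→slot 8, D→slot 7, E→slot 5, A→slot 6, I→slot 3, G→slot 4, B→slot 2, H→slot 1, C skipped, F skipped.
Slots: [1:H] [2:B] [3:I] [4:G] [5:E] [6:A] [7:D] [8:J]
Profit = 25 + 44 + 66 + 59 + 75 + 73 + 84 + 88 = 514

514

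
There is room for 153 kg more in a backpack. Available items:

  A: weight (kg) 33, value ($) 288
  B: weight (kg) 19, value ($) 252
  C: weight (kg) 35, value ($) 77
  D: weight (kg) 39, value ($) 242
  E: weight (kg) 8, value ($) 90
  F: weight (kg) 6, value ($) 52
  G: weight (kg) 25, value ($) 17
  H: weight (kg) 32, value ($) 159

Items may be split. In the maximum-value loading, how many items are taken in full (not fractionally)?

Greedy by value/weight ratio, highest first.
Ratios (sorted): B 13.26, E 11.25, A 8.73, F 8.67, D 6.21, H 4.97, C 2.20, G 0.68
take B (19 @ 252); take E (8 @ 90); take A (33 @ 288); take F (6 @ 52); take D (39 @ 242); take H (32 @ 159); take 16/35 of C → 35.20. Capacity used 153/153.
6 item(s) taken whole; one partial (take 16/35 of C).

6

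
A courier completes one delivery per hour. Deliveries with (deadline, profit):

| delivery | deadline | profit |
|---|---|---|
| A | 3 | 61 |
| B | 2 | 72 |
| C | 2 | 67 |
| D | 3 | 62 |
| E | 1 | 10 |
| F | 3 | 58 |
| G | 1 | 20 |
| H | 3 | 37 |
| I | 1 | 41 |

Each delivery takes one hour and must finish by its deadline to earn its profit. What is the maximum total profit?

Sort by profit descending; place each in the latest free slot ≤ its deadline.
By profit: B(d2,72), C(d2,67), D(d3,62), A(d3,61), F(d3,58), I(d1,41), H(d3,37), G(d1,20), E(d1,10)
B→slot 2; C→slot 1; D→slot 3; A skipped; F skipped; I skipped; H skipped; G skipped; E skipped.
Profit = 67 + 72 + 62 = 201

201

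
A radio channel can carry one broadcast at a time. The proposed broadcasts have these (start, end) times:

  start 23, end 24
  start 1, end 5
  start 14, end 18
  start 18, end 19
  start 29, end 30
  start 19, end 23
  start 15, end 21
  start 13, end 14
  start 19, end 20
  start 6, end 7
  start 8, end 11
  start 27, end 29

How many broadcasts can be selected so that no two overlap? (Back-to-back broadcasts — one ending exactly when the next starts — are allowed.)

By end time: (1,5), (6,7), (8,11), (13,14), (14,18), (18,19), (19,20), (15,21), (19,23), (23,24), (27,29), (29,30).
Pick (1,5); next start ≥ 5 → (6,7); next start ≥ 7 → (8,11); next start ≥ 11 → (13,14); next start ≥ 14 → (14,18); next start ≥ 18 → (18,19); next start ≥ 19 → (19,20); next start ≥ 20 → (23,24); next start ≥ 24 → (27,29); next start ≥ 29 → (29,30).
Selected 10 broadcasts.

10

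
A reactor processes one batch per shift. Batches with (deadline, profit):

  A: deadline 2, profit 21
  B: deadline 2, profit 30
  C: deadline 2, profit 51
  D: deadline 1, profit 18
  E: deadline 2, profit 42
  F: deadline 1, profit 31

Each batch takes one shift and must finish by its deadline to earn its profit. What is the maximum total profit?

Take jobs in profit order; each goes to the latest open slot no later than its deadline.
By profit: C(d2,51), E(d2,42), F(d1,31), B(d2,30), A(d2,21), D(d1,18)
C→slot 2; E→slot 1; F skipped; B skipped; A skipped; D skipped.
Profit = 42 + 51 = 93

93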